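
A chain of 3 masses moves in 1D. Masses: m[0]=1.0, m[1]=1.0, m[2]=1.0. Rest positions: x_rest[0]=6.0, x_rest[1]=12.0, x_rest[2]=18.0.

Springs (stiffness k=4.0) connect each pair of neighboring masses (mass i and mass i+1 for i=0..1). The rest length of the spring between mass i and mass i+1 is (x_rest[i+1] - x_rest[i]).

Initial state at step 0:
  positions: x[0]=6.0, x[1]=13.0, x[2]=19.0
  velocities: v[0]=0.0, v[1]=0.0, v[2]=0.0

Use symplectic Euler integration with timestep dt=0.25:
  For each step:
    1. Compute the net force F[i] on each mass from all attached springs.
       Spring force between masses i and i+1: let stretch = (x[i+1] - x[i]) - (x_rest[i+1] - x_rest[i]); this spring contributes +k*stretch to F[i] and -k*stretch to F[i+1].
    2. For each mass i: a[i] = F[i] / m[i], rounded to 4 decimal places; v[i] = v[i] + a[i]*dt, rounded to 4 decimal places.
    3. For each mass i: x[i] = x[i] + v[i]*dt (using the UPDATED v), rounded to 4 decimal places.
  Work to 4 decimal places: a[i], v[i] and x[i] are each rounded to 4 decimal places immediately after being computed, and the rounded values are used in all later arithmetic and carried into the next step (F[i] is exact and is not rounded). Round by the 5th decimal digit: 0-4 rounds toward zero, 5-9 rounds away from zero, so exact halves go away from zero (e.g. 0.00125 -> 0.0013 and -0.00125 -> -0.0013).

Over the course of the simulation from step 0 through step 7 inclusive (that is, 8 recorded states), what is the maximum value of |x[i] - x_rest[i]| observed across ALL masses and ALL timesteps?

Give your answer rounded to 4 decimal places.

Answer: 1.1172

Derivation:
Step 0: x=[6.0000 13.0000 19.0000] v=[0.0000 0.0000 0.0000]
Step 1: x=[6.2500 12.7500 19.0000] v=[1.0000 -1.0000 0.0000]
Step 2: x=[6.6250 12.4375 18.9375] v=[1.5000 -1.2500 -0.2500]
Step 3: x=[6.9531 12.2969 18.7500] v=[1.3125 -0.5625 -0.7500]
Step 4: x=[7.1172 12.4336 18.4492] v=[0.6563 0.5468 -1.2031]
Step 5: x=[7.1104 12.7451 18.1445] v=[-0.0273 1.2460 -1.2187]
Step 6: x=[7.0123 12.9978 17.9900] v=[-0.3926 1.0107 -0.6181]
Step 7: x=[6.9105 13.0022 18.0874] v=[-0.4071 0.0174 0.3897]
Max displacement = 1.1172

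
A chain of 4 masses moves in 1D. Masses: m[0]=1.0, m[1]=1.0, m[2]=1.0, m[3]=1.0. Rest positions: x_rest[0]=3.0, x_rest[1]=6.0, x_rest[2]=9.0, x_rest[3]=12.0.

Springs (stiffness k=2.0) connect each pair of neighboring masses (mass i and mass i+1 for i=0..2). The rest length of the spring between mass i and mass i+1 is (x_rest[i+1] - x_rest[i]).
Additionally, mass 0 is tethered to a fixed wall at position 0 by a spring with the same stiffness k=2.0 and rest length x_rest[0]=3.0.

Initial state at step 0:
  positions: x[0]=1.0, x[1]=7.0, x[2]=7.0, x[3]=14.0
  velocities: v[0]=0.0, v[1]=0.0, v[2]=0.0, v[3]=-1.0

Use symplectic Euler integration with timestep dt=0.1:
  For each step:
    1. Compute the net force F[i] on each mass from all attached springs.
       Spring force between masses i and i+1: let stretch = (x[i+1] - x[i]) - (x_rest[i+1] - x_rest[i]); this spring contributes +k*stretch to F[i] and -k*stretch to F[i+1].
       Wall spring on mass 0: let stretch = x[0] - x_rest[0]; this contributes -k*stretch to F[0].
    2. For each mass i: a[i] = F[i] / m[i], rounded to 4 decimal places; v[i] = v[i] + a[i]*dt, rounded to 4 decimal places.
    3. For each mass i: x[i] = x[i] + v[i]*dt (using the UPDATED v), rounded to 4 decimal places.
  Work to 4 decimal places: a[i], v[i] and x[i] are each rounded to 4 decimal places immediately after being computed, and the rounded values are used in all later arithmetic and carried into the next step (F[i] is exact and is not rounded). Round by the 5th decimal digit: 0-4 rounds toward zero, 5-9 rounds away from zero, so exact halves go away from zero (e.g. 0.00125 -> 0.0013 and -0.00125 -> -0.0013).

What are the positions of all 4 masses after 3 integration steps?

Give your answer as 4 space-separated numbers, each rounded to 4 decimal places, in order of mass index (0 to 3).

Step 0: x=[1.0000 7.0000 7.0000 14.0000] v=[0.0000 0.0000 0.0000 -1.0000]
Step 1: x=[1.1000 6.8800 7.1400 13.8200] v=[1.0000 -1.2000 1.4000 -1.8000]
Step 2: x=[1.2936 6.6496 7.4084 13.5664] v=[1.9360 -2.3040 2.6840 -2.5360]
Step 3: x=[1.5685 6.3273 7.7848 13.2496] v=[2.7485 -3.2234 3.7638 -3.1676]

Answer: 1.5685 6.3273 7.7848 13.2496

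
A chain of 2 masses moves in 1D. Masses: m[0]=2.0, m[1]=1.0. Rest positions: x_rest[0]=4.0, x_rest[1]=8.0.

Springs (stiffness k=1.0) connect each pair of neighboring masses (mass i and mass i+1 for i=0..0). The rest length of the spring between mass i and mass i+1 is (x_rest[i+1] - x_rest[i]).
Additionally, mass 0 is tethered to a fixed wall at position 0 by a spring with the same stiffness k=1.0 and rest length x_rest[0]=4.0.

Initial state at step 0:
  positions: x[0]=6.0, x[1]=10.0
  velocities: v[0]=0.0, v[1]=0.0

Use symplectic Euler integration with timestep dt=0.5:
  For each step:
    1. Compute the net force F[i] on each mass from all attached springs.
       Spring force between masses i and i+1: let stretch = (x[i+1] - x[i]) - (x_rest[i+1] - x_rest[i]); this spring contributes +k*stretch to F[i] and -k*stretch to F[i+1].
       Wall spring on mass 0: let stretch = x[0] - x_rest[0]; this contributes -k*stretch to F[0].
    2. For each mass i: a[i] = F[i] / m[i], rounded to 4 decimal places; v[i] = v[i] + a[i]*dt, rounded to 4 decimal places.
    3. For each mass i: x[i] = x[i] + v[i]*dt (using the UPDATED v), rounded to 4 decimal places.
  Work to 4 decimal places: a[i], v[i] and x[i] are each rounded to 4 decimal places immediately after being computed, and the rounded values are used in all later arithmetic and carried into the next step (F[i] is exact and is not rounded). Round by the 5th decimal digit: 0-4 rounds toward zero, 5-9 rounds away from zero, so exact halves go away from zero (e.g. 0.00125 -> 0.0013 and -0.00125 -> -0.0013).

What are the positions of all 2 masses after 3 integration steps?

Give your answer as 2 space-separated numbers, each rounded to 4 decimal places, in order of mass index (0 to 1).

Answer: 4.7891 9.7188

Derivation:
Step 0: x=[6.0000 10.0000] v=[0.0000 0.0000]
Step 1: x=[5.7500 10.0000] v=[-0.5000 0.0000]
Step 2: x=[5.3125 9.9375] v=[-0.8750 -0.1250]
Step 3: x=[4.7891 9.7188] v=[-1.0469 -0.4375]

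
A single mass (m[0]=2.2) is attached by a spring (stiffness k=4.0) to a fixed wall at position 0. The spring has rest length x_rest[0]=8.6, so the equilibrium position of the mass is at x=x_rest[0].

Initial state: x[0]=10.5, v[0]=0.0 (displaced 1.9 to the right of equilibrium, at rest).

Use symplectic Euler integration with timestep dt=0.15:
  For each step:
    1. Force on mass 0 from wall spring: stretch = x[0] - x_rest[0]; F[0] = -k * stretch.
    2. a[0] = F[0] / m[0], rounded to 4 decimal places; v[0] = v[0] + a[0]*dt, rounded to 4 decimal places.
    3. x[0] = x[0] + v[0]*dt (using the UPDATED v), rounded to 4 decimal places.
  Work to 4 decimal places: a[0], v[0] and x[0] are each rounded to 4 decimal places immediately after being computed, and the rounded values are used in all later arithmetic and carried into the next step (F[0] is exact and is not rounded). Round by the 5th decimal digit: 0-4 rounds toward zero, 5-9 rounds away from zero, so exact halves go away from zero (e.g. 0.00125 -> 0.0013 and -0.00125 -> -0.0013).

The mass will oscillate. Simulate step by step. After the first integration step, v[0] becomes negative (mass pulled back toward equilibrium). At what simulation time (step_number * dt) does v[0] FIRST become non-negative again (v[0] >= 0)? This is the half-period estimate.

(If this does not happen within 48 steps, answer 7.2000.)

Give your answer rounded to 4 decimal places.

Answer: 2.4000

Derivation:
Step 0: x=[10.5000] v=[0.0000]
Step 1: x=[10.4223] v=[-0.5182]
Step 2: x=[10.2700] v=[-1.0152]
Step 3: x=[10.0494] v=[-1.4707]
Step 4: x=[9.7695] v=[-1.8660]
Step 5: x=[9.4418] v=[-2.1850]
Step 6: x=[9.0796] v=[-2.4146]
Step 7: x=[8.6978] v=[-2.5454]
Step 8: x=[8.3120] v=[-2.5721]
Step 9: x=[7.9380] v=[-2.4936]
Step 10: x=[7.5910] v=[-2.3131]
Step 11: x=[7.2853] v=[-2.0379]
Step 12: x=[7.0334] v=[-1.6793]
Step 13: x=[6.8456] v=[-1.2520]
Step 14: x=[6.7296] v=[-0.7735]
Step 15: x=[6.6901] v=[-0.2634]
Step 16: x=[6.7287] v=[0.2575]
First v>=0 after going negative at step 16, time=2.4000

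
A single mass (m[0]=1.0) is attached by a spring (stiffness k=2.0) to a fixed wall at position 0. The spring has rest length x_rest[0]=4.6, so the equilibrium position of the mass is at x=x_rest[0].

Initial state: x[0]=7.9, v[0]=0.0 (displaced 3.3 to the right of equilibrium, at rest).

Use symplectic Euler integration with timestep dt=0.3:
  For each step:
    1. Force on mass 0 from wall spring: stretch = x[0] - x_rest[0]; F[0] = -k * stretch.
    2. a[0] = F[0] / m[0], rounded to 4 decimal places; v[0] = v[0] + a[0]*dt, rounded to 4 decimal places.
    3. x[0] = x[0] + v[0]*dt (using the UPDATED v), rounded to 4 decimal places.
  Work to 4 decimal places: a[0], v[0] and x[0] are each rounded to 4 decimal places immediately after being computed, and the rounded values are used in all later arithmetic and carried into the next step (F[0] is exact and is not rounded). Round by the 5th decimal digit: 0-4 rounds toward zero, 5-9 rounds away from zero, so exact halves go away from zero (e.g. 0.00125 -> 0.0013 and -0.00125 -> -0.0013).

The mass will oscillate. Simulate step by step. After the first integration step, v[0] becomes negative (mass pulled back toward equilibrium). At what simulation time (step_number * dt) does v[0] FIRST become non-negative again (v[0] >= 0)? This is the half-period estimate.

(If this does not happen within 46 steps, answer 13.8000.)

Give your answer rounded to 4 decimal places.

Answer: 2.4000

Derivation:
Step 0: x=[7.9000] v=[0.0000]
Step 1: x=[7.3060] v=[-1.9800]
Step 2: x=[6.2249] v=[-3.6036]
Step 3: x=[4.8514] v=[-4.5785]
Step 4: x=[3.4326] v=[-4.7293]
Step 5: x=[2.2239] v=[-4.0289]
Step 6: x=[1.4429] v=[-2.6032]
Step 7: x=[1.2302] v=[-0.7089]
Step 8: x=[1.6241] v=[1.3130]
First v>=0 after going negative at step 8, time=2.4000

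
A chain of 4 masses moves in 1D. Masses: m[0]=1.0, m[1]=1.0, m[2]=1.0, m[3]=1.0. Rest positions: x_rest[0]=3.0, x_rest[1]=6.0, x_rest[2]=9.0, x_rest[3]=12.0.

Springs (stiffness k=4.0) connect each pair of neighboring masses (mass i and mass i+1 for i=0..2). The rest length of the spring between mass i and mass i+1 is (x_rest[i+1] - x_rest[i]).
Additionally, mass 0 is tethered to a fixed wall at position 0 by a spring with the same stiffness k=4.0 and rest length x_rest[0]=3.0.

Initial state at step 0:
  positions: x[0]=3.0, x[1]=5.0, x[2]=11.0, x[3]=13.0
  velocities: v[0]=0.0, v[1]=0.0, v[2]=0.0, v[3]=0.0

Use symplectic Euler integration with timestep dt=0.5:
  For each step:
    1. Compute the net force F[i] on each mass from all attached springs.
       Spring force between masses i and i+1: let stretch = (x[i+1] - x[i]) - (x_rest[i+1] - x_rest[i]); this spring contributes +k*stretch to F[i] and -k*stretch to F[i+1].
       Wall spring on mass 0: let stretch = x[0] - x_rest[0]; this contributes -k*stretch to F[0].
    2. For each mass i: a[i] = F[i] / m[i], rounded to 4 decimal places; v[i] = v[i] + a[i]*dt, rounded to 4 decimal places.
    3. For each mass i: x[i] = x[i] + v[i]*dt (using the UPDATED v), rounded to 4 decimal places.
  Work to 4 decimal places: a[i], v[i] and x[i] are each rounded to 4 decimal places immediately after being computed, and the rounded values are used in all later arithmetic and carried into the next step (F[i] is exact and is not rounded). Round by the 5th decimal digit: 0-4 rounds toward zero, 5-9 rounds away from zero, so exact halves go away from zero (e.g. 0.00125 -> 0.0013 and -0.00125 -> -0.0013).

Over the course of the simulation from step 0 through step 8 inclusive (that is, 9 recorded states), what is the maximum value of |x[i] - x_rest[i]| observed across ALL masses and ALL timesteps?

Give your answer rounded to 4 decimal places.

Answer: 3.0000

Derivation:
Step 0: x=[3.0000 5.0000 11.0000 13.0000] v=[0.0000 0.0000 0.0000 0.0000]
Step 1: x=[2.0000 9.0000 7.0000 14.0000] v=[-2.0000 8.0000 -8.0000 2.0000]
Step 2: x=[6.0000 4.0000 12.0000 11.0000] v=[8.0000 -10.0000 10.0000 -6.0000]
Step 3: x=[2.0000 9.0000 8.0000 12.0000] v=[-8.0000 10.0000 -8.0000 2.0000]
Step 4: x=[3.0000 6.0000 9.0000 12.0000] v=[2.0000 -6.0000 2.0000 0.0000]
Step 5: x=[4.0000 3.0000 10.0000 12.0000] v=[2.0000 -6.0000 2.0000 0.0000]
Step 6: x=[0.0000 8.0000 6.0000 13.0000] v=[-8.0000 10.0000 -8.0000 2.0000]
Step 7: x=[4.0000 3.0000 11.0000 10.0000] v=[8.0000 -10.0000 10.0000 -6.0000]
Step 8: x=[3.0000 7.0000 7.0000 11.0000] v=[-2.0000 8.0000 -8.0000 2.0000]
Max displacement = 3.0000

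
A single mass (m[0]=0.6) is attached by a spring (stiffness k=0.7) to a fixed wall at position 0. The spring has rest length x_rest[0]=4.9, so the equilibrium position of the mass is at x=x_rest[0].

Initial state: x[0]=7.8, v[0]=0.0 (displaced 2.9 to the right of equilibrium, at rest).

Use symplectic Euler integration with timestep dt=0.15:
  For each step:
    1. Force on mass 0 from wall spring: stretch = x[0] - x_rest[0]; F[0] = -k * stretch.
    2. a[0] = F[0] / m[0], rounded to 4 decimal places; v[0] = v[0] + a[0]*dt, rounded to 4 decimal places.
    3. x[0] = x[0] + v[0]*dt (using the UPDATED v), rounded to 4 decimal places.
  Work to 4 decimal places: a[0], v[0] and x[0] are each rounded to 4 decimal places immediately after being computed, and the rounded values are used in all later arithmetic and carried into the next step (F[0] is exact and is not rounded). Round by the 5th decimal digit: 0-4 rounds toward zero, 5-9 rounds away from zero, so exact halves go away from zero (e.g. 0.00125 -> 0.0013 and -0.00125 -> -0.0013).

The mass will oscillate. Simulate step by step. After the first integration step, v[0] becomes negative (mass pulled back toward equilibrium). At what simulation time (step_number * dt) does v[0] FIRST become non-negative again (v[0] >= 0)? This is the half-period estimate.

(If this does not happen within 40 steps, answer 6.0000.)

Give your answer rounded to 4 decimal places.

Step 0: x=[7.8000] v=[0.0000]
Step 1: x=[7.7239] v=[-0.5075]
Step 2: x=[7.5736] v=[-1.0017]
Step 3: x=[7.3532] v=[-1.4696]
Step 4: x=[7.0684] v=[-1.8989]
Step 5: x=[6.7266] v=[-2.2784]
Step 6: x=[6.3369] v=[-2.5981]
Step 7: x=[5.9095] v=[-2.8496]
Step 8: x=[5.4556] v=[-3.0263]
Step 9: x=[4.9871] v=[-3.1235]
Step 10: x=[4.5163] v=[-3.1387]
Step 11: x=[4.0556] v=[-3.0715]
Step 12: x=[3.6170] v=[-2.9237]
Step 13: x=[3.2121] v=[-2.6992]
Step 14: x=[2.8515] v=[-2.4038]
Step 15: x=[2.5447] v=[-2.0453]
Step 16: x=[2.2997] v=[-1.6331]
Step 17: x=[2.1230] v=[-1.1780]
Step 18: x=[2.0192] v=[-0.6920]
Step 19: x=[1.9910] v=[-0.1879]
Step 20: x=[2.0392] v=[0.3212]
First v>=0 after going negative at step 20, time=3.0000

Answer: 3.0000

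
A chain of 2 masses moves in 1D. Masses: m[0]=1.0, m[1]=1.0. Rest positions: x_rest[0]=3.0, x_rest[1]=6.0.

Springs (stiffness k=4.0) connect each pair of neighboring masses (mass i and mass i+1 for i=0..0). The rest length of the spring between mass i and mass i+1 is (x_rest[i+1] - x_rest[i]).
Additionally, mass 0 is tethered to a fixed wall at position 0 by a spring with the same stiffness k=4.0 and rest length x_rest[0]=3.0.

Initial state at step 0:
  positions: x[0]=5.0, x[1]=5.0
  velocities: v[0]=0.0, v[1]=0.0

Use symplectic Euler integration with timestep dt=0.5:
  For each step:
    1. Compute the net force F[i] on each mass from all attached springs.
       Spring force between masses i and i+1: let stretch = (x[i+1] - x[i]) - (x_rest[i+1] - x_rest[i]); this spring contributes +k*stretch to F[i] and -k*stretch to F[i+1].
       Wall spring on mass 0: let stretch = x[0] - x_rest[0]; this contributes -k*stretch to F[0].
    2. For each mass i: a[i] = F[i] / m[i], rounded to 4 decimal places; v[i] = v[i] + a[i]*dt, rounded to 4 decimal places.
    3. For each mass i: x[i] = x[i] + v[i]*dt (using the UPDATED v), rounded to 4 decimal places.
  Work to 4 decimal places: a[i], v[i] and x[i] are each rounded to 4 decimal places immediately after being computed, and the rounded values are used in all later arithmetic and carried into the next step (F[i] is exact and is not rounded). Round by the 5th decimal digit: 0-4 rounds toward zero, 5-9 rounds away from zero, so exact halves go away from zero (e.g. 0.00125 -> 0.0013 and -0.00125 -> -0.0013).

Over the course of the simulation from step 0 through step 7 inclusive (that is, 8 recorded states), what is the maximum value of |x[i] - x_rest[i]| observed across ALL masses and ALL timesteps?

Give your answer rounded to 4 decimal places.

Step 0: x=[5.0000 5.0000] v=[0.0000 0.0000]
Step 1: x=[0.0000 8.0000] v=[-10.0000 6.0000]
Step 2: x=[3.0000 6.0000] v=[6.0000 -4.0000]
Step 3: x=[6.0000 4.0000] v=[6.0000 -4.0000]
Step 4: x=[1.0000 7.0000] v=[-10.0000 6.0000]
Step 5: x=[1.0000 7.0000] v=[0.0000 0.0000]
Step 6: x=[6.0000 4.0000] v=[10.0000 -6.0000]
Step 7: x=[3.0000 6.0000] v=[-6.0000 4.0000]
Max displacement = 3.0000

Answer: 3.0000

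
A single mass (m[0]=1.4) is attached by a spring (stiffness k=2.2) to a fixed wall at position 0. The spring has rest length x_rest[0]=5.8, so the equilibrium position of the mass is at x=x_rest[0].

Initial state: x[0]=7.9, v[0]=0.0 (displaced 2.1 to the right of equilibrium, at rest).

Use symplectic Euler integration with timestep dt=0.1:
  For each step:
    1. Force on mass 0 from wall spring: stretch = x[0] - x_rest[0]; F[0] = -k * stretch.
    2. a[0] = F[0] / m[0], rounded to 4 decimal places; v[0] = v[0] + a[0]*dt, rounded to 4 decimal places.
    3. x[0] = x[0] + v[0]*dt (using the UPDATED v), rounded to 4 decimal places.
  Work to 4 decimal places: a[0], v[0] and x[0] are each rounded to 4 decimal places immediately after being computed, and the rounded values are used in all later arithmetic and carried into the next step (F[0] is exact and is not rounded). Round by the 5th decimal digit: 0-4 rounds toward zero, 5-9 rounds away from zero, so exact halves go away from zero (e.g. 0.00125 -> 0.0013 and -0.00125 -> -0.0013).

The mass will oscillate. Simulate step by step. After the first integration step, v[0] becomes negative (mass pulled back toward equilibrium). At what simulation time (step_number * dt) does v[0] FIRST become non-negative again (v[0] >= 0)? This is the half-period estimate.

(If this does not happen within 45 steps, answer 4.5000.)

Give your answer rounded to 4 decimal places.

Step 0: x=[7.9000] v=[0.0000]
Step 1: x=[7.8670] v=[-0.3300]
Step 2: x=[7.8015] v=[-0.6548]
Step 3: x=[7.7046] v=[-0.9693]
Step 4: x=[7.5777] v=[-1.2686]
Step 5: x=[7.4229] v=[-1.5480]
Step 6: x=[7.2426] v=[-1.8030]
Step 7: x=[7.0396] v=[-2.0297]
Step 8: x=[6.8172] v=[-2.2245]
Step 9: x=[6.5788] v=[-2.3844]
Step 10: x=[6.3281] v=[-2.5068]
Step 11: x=[6.0691] v=[-2.5898]
Step 12: x=[5.8059] v=[-2.6321]
Step 13: x=[5.5426] v=[-2.6330]
Step 14: x=[5.2833] v=[-2.5926]
Step 15: x=[5.0322] v=[-2.5114]
Step 16: x=[4.7931] v=[-2.3908]
Step 17: x=[4.5698] v=[-2.2326]
Step 18: x=[4.3659] v=[-2.0393]
Step 19: x=[4.1845] v=[-1.8139]
Step 20: x=[4.0285] v=[-1.5600]
Step 21: x=[3.9003] v=[-1.2816]
Step 22: x=[3.8020] v=[-0.9831]
Step 23: x=[3.7351] v=[-0.6691]
Step 24: x=[3.7006] v=[-0.3446]
Step 25: x=[3.6991] v=[-0.0147]
Step 26: x=[3.7306] v=[0.3154]
First v>=0 after going negative at step 26, time=2.6000

Answer: 2.6000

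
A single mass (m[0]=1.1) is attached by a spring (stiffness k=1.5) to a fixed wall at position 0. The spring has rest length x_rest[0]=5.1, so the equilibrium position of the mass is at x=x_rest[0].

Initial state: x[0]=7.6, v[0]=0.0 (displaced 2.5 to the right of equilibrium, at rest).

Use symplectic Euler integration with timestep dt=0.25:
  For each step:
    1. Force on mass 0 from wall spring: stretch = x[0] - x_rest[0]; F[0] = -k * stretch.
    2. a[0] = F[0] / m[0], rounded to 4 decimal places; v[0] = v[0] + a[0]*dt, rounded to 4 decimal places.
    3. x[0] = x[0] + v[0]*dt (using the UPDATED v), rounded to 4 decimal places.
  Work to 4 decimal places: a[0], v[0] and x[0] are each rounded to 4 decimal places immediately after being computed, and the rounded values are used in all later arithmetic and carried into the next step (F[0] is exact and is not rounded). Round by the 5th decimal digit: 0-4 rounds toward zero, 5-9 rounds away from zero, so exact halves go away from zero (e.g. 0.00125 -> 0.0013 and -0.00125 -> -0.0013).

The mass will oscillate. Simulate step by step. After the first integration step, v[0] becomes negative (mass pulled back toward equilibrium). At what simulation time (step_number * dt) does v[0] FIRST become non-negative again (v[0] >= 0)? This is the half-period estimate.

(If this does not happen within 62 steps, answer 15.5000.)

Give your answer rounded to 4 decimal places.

Step 0: x=[7.6000] v=[0.0000]
Step 1: x=[7.3869] v=[-0.8523]
Step 2: x=[6.9789] v=[-1.6319]
Step 3: x=[6.4108] v=[-2.2724]
Step 4: x=[5.7310] v=[-2.7193]
Step 5: x=[4.9974] v=[-2.9344]
Step 6: x=[4.2726] v=[-2.8994]
Step 7: x=[3.6183] v=[-2.6173]
Step 8: x=[3.0903] v=[-2.1122]
Step 9: x=[2.7335] v=[-1.4271]
Step 10: x=[2.5784] v=[-0.6204]
Step 11: x=[2.6382] v=[0.2392]
First v>=0 after going negative at step 11, time=2.7500

Answer: 2.7500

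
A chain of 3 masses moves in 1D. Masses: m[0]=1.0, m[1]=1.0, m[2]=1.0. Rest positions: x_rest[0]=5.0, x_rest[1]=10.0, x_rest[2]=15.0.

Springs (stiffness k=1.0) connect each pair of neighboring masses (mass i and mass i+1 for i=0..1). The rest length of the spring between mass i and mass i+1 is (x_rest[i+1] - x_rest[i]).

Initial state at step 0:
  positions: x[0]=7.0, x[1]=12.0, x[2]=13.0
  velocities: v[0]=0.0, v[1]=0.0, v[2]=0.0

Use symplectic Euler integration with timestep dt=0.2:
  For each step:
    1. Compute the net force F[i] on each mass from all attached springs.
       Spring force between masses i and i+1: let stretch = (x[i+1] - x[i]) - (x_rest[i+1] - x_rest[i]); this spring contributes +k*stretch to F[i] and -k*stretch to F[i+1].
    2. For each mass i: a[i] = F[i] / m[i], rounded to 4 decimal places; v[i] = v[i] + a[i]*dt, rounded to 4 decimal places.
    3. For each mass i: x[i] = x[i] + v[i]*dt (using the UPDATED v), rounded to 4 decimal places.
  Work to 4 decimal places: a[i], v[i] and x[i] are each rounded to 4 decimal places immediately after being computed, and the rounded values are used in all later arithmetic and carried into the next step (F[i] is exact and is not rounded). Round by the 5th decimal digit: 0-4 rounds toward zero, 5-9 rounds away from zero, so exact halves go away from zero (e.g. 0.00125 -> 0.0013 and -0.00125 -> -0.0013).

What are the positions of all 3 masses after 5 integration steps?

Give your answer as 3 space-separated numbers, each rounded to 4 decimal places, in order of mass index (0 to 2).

Answer: 6.8034 10.2100 14.9866

Derivation:
Step 0: x=[7.0000 12.0000 13.0000] v=[0.0000 0.0000 0.0000]
Step 1: x=[7.0000 11.8400 13.1600] v=[0.0000 -0.8000 0.8000]
Step 2: x=[6.9936 11.5392 13.4672] v=[-0.0320 -1.5040 1.5360]
Step 3: x=[6.9690 11.1337 13.8973] v=[-0.1229 -2.0275 2.1504]
Step 4: x=[6.9110 10.6722 14.4168] v=[-0.2900 -2.3077 2.5977]
Step 5: x=[6.8034 10.2100 14.9866] v=[-0.5378 -2.3110 2.8488]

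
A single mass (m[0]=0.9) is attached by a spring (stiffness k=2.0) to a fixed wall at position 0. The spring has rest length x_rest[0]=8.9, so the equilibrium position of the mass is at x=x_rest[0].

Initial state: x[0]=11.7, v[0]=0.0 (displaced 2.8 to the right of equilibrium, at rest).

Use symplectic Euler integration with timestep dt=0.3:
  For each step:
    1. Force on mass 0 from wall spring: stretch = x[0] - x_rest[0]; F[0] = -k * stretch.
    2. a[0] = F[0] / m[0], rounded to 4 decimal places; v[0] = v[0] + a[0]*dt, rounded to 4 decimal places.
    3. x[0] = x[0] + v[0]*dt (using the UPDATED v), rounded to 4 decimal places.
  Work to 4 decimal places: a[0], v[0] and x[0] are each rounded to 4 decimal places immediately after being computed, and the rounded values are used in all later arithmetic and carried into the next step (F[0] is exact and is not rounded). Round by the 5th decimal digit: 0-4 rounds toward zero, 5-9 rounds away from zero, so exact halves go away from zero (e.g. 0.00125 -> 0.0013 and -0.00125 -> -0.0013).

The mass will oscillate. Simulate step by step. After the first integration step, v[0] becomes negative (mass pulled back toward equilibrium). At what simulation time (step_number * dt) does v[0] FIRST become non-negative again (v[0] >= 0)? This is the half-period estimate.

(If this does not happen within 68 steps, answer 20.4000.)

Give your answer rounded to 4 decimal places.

Step 0: x=[11.7000] v=[0.0000]
Step 1: x=[11.1400] v=[-1.8667]
Step 2: x=[10.1320] v=[-3.3600]
Step 3: x=[8.8776] v=[-4.1813]
Step 4: x=[7.6277] v=[-4.1664]
Step 5: x=[6.6322] v=[-3.3182]
Step 6: x=[6.0903] v=[-1.8063]
Step 7: x=[6.1103] v=[0.0668]
First v>=0 after going negative at step 7, time=2.1000

Answer: 2.1000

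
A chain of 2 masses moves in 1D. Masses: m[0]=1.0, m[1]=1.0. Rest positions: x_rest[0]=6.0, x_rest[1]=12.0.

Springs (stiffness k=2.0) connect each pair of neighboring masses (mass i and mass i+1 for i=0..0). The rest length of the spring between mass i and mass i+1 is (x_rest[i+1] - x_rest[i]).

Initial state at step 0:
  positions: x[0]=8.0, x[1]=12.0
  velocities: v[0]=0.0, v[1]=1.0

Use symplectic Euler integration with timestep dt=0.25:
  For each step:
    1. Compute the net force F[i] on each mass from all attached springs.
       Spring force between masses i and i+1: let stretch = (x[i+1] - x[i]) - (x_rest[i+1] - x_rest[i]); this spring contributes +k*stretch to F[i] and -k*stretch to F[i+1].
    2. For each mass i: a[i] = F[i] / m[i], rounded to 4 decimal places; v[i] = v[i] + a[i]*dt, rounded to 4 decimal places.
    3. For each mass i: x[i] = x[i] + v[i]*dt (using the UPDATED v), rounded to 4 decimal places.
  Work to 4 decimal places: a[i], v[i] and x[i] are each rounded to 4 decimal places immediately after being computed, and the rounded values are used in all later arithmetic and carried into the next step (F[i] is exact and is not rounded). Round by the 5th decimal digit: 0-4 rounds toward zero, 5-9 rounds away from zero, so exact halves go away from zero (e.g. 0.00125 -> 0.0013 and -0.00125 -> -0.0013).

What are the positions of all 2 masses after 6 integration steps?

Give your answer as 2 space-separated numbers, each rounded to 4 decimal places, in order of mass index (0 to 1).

Step 0: x=[8.0000 12.0000] v=[0.0000 1.0000]
Step 1: x=[7.7500 12.5000] v=[-1.0000 2.0000]
Step 2: x=[7.3438 13.1563] v=[-1.6250 2.6250]
Step 3: x=[6.9141 13.8360] v=[-1.7188 2.7188]
Step 4: x=[6.5996 14.4005] v=[-1.2579 2.2579]
Step 5: x=[6.5102 14.7399] v=[-0.3575 1.3575]
Step 6: x=[6.6996 14.8006] v=[0.7574 0.2427]

Answer: 6.6996 14.8006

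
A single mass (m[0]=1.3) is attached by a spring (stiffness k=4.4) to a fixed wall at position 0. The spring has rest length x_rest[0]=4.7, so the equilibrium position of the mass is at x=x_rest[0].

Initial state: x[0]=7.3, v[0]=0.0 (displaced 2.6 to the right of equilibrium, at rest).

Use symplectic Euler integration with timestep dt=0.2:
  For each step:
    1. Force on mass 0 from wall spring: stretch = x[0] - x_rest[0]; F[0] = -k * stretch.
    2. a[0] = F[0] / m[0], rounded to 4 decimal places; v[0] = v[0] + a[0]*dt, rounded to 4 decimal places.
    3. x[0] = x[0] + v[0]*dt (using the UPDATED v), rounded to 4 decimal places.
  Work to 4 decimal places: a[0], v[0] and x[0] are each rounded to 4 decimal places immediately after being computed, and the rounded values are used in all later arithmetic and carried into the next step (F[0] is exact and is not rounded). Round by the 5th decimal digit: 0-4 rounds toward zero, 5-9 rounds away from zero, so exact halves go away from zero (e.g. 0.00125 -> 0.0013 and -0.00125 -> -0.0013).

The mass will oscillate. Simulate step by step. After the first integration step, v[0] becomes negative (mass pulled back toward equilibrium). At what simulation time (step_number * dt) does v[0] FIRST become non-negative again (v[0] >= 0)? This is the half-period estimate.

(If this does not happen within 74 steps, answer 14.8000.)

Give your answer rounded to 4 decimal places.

Answer: 1.8000

Derivation:
Step 0: x=[7.3000] v=[0.0000]
Step 1: x=[6.9480] v=[-1.7600]
Step 2: x=[6.2917] v=[-3.2817]
Step 3: x=[5.4199] v=[-4.3592]
Step 4: x=[4.4506] v=[-4.8465]
Step 5: x=[3.5151] v=[-4.6777]
Step 6: x=[2.7400] v=[-3.8756]
Step 7: x=[2.2302] v=[-2.5488]
Step 8: x=[2.0548] v=[-0.8769]
Step 9: x=[2.2375] v=[0.9137]
First v>=0 after going negative at step 9, time=1.8000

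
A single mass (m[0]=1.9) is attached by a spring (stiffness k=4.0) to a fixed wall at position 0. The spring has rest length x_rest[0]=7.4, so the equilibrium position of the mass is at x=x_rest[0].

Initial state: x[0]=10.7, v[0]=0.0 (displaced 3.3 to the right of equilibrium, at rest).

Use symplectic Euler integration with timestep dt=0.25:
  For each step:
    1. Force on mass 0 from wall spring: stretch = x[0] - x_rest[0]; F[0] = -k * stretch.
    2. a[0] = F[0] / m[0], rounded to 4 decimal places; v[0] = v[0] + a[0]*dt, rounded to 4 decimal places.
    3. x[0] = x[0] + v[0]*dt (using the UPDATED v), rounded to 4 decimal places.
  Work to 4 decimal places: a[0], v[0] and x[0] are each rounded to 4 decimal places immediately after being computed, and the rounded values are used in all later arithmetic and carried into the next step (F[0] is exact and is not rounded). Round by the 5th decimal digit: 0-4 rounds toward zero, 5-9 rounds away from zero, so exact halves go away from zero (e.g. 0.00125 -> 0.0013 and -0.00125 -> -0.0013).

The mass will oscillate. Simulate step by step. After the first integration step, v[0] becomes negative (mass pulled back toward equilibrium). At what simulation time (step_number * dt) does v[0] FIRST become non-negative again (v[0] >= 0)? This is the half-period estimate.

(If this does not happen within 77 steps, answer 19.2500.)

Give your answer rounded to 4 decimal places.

Answer: 2.2500

Derivation:
Step 0: x=[10.7000] v=[0.0000]
Step 1: x=[10.2658] v=[-1.7369]
Step 2: x=[9.4545] v=[-3.2452]
Step 3: x=[8.3729] v=[-4.3265]
Step 4: x=[7.1633] v=[-4.8386]
Step 5: x=[5.9848] v=[-4.7140]
Step 6: x=[4.9925] v=[-3.9692]
Step 7: x=[4.3170] v=[-2.7021]
Step 8: x=[4.0471] v=[-1.0795]
Step 9: x=[4.2184] v=[0.6852]
First v>=0 after going negative at step 9, time=2.2500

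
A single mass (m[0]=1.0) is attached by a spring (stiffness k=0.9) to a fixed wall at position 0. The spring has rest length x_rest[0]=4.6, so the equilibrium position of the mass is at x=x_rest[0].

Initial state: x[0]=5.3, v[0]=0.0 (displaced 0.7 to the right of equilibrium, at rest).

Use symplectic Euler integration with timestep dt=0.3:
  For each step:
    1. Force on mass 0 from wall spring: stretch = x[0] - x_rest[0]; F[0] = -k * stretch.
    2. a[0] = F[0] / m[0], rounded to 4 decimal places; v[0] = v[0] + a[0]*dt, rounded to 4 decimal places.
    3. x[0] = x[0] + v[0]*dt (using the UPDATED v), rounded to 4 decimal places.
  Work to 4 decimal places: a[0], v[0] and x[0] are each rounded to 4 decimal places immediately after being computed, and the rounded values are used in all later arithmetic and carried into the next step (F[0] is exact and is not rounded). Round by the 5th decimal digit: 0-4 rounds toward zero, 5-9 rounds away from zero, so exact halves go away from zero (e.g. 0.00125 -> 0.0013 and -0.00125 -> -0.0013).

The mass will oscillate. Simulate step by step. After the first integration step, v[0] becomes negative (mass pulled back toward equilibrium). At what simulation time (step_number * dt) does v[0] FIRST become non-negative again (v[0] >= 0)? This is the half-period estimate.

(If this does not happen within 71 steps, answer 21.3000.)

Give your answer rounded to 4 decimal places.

Answer: 3.6000

Derivation:
Step 0: x=[5.3000] v=[0.0000]
Step 1: x=[5.2433] v=[-0.1890]
Step 2: x=[5.1345] v=[-0.3627]
Step 3: x=[4.9824] v=[-0.5070]
Step 4: x=[4.7993] v=[-0.6103]
Step 5: x=[4.6001] v=[-0.6641]
Step 6: x=[4.4009] v=[-0.6641]
Step 7: x=[4.2178] v=[-0.6103]
Step 8: x=[4.0657] v=[-0.5071]
Step 9: x=[3.9569] v=[-0.3628]
Step 10: x=[3.9001] v=[-0.1892]
Step 11: x=[3.9000] v=[-0.0002]
Step 12: x=[3.9566] v=[0.1888]
First v>=0 after going negative at step 12, time=3.6000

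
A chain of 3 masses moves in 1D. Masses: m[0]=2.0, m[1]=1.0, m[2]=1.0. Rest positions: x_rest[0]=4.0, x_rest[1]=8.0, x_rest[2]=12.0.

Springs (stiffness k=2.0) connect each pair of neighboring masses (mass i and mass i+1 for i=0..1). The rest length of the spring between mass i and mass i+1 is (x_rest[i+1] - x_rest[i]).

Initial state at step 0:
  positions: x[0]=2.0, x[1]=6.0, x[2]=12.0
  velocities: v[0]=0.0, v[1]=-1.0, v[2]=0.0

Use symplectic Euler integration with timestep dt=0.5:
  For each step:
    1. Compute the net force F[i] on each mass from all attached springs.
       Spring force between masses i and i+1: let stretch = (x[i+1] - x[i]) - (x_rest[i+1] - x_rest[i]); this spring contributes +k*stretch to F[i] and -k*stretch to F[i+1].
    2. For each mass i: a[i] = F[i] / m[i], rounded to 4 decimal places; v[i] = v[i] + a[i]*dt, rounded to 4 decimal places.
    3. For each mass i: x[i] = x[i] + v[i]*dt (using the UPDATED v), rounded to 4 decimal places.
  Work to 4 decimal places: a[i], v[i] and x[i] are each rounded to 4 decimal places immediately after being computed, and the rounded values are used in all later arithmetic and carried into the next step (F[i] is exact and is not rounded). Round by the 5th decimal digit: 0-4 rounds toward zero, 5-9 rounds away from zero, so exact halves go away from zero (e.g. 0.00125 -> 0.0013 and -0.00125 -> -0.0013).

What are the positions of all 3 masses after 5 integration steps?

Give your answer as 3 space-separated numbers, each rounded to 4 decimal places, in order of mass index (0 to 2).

Step 0: x=[2.0000 6.0000 12.0000] v=[0.0000 -1.0000 0.0000]
Step 1: x=[2.0000 6.5000 11.0000] v=[0.0000 1.0000 -2.0000]
Step 2: x=[2.1250 7.0000 9.7500] v=[0.2500 1.0000 -2.5000]
Step 3: x=[2.4688 6.4375 9.1250] v=[0.6875 -1.1250 -1.2500]
Step 4: x=[2.8048 5.2344 9.1563] v=[0.6719 -2.4062 0.0625]
Step 5: x=[2.7482 4.7775 9.2266] v=[-0.1133 -0.9139 0.1406]

Answer: 2.7482 4.7775 9.2266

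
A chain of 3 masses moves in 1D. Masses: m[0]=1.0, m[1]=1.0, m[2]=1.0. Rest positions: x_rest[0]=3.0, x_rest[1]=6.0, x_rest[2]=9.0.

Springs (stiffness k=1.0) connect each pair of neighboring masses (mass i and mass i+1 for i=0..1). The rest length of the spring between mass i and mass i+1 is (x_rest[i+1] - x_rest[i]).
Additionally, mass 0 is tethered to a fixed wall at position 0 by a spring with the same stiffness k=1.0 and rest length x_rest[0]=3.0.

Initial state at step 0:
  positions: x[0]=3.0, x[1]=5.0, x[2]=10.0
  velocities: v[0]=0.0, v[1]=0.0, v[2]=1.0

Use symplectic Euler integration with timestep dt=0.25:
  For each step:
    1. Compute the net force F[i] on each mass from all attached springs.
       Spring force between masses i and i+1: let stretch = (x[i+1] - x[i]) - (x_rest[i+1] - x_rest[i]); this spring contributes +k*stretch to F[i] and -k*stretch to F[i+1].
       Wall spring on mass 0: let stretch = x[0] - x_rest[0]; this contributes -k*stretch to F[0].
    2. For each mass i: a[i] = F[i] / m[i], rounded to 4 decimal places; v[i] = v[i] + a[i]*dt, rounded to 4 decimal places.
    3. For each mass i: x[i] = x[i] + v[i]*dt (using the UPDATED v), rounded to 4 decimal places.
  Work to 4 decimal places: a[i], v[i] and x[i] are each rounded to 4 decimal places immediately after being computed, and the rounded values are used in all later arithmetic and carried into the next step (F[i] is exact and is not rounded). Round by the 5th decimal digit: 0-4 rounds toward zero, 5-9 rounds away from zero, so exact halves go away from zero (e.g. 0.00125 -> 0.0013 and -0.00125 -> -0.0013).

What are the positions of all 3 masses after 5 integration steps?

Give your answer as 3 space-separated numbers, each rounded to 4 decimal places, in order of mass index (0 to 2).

Answer: 2.6432 7.0168 9.6947

Derivation:
Step 0: x=[3.0000 5.0000 10.0000] v=[0.0000 0.0000 1.0000]
Step 1: x=[2.9375 5.1875 10.1250] v=[-0.2500 0.7500 0.5000]
Step 2: x=[2.8320 5.5430 10.1289] v=[-0.4219 1.4219 0.0156]
Step 3: x=[2.7190 6.0157 10.0337] v=[-0.4522 1.8906 -0.3809]
Step 4: x=[2.6421 6.5334 9.8749] v=[-0.3078 2.0709 -0.6354]
Step 5: x=[2.6432 7.0168 9.6947] v=[0.0045 1.9335 -0.7208]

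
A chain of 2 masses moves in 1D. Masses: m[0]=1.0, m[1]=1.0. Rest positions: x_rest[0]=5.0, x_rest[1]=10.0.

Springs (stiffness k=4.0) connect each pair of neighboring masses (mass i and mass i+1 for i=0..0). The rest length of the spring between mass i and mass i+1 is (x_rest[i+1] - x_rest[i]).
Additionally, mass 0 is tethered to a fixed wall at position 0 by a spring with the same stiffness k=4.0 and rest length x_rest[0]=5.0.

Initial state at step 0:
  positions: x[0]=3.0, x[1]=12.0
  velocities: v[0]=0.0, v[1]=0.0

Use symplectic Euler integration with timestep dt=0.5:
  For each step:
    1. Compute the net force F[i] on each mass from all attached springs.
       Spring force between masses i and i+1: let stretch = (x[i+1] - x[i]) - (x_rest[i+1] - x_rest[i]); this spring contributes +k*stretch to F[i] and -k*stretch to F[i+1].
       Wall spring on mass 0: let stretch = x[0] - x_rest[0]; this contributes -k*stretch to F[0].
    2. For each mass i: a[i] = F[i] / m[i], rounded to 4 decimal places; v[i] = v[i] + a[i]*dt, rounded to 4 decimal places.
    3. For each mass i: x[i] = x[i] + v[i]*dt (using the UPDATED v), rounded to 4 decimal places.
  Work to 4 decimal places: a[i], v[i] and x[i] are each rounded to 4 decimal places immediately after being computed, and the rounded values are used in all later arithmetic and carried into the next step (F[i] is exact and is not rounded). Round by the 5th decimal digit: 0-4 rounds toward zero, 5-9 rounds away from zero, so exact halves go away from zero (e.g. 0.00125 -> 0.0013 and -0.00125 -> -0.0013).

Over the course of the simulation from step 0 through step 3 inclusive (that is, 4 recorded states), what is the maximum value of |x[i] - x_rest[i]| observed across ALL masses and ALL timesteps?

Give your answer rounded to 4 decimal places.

Step 0: x=[3.0000 12.0000] v=[0.0000 0.0000]
Step 1: x=[9.0000 8.0000] v=[12.0000 -8.0000]
Step 2: x=[5.0000 10.0000] v=[-8.0000 4.0000]
Step 3: x=[1.0000 12.0000] v=[-8.0000 4.0000]
Max displacement = 4.0000

Answer: 4.0000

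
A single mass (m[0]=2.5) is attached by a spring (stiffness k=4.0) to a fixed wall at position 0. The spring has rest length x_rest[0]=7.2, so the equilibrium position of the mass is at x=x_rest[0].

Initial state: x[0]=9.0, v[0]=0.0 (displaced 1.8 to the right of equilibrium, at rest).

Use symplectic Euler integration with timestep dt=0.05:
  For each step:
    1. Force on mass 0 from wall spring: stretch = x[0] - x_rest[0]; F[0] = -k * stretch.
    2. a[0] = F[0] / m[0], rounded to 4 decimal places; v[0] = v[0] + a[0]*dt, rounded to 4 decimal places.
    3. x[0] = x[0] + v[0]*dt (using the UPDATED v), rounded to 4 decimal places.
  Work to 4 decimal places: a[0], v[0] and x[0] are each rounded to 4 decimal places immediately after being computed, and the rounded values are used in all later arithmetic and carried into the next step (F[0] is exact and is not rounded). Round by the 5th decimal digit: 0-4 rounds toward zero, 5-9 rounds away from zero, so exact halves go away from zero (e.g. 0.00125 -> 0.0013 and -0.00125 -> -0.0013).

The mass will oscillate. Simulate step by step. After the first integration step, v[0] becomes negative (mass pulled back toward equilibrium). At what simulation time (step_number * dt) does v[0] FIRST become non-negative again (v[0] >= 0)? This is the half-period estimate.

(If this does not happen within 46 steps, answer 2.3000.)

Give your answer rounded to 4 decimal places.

Step 0: x=[9.0000] v=[0.0000]
Step 1: x=[8.9928] v=[-0.1440]
Step 2: x=[8.9784] v=[-0.2874]
Step 3: x=[8.9569] v=[-0.4297]
Step 4: x=[8.9284] v=[-0.5703]
Step 5: x=[8.8930] v=[-0.7086]
Step 6: x=[8.8508] v=[-0.8440]
Step 7: x=[8.8020] v=[-0.9761]
Step 8: x=[8.7468] v=[-1.1043]
Step 9: x=[8.6854] v=[-1.2280]
Step 10: x=[8.6181] v=[-1.3468]
Step 11: x=[8.5451] v=[-1.4603]
Step 12: x=[8.4667] v=[-1.5679]
Step 13: x=[8.3832] v=[-1.6692]
Step 14: x=[8.2950] v=[-1.7639]
Step 15: x=[8.2024] v=[-1.8515]
Step 16: x=[8.1058] v=[-1.9317]
Step 17: x=[8.0056] v=[-2.0042]
Step 18: x=[7.9022] v=[-2.0687]
Step 19: x=[7.7960] v=[-2.1249]
Step 20: x=[7.6874] v=[-2.1726]
Step 21: x=[7.5768] v=[-2.2116]
Step 22: x=[7.4647] v=[-2.2417]
Step 23: x=[7.3516] v=[-2.2629]
Step 24: x=[7.2379] v=[-2.2750]
Step 25: x=[7.1240] v=[-2.2780]
Step 26: x=[7.0104] v=[-2.2719]
Step 27: x=[6.8976] v=[-2.2567]
Step 28: x=[6.7860] v=[-2.2325]
Step 29: x=[6.6760] v=[-2.1994]
Step 30: x=[6.5681] v=[-2.1575]
Step 31: x=[6.4628] v=[-2.1070]
Step 32: x=[6.3604] v=[-2.0480]
Step 33: x=[6.2614] v=[-1.9808]
Step 34: x=[6.1661] v=[-1.9057]
Step 35: x=[6.0750] v=[-1.8230]
Step 36: x=[5.9884] v=[-1.7330]
Step 37: x=[5.9066] v=[-1.6361]
Step 38: x=[5.8300] v=[-1.5326]
Step 39: x=[5.7589] v=[-1.4230]
Step 40: x=[5.6935] v=[-1.3077]
Step 41: x=[5.6341] v=[-1.1872]
Step 42: x=[5.5810] v=[-1.0619]
Step 43: x=[5.5344] v=[-0.9324]
Step 44: x=[5.4944] v=[-0.7992]
Step 45: x=[5.4613] v=[-0.6628]
Step 46: x=[5.4351] v=[-0.5237]
v[0] did not become non-negative within 46 steps; using fallback time=2.3000

Answer: 2.3000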